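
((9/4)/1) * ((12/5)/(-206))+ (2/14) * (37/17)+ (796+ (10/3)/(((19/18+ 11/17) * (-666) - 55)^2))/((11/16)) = 10873044987323959/9388669197390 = 1158.10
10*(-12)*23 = -2760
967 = 967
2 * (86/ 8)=43/ 2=21.50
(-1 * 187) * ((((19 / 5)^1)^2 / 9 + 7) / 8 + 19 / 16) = -1523489 / 3600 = -423.19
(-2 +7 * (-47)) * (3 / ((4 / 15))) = -14895 / 4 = -3723.75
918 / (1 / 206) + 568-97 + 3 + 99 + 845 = 190526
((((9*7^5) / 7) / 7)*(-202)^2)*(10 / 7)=179945640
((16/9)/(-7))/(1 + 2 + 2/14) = -8/99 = -0.08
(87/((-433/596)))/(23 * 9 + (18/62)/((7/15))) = -1875314/3251397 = -0.58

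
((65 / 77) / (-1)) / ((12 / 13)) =-845 / 924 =-0.91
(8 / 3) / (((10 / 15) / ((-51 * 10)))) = -2040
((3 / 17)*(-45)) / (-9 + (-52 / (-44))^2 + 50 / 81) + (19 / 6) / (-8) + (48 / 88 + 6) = 447809081 / 61458672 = 7.29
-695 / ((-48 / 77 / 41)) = 2194115 / 48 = 45710.73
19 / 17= 1.12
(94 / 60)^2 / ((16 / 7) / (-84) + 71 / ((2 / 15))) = 108241 / 23482050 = 0.00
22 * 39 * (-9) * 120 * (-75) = 69498000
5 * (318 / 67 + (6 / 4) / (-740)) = 470439 / 19832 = 23.72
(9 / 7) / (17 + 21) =9 / 266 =0.03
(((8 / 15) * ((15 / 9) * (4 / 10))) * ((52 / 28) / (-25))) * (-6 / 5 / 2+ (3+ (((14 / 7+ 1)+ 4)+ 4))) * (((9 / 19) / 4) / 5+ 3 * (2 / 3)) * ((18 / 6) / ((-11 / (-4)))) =-10716784 / 13715625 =-0.78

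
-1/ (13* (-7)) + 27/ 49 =358/ 637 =0.56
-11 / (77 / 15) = -15 / 7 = -2.14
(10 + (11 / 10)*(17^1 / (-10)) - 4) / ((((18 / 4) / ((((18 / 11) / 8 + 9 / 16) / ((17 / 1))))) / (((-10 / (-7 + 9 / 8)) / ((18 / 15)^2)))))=10325 / 210936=0.05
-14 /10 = -7 /5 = -1.40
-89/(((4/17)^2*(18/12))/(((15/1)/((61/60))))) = -1929075/122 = -15812.09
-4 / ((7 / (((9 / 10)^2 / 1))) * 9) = -9 / 175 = -0.05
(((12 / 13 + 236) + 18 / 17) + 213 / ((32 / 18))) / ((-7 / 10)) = -6325805 / 12376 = -511.13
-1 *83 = -83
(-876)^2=767376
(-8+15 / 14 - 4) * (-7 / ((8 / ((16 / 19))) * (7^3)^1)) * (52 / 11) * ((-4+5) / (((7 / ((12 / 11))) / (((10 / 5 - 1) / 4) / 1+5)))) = 71604 / 788557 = 0.09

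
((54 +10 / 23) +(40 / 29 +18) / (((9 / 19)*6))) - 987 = -16671770 / 18009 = -925.75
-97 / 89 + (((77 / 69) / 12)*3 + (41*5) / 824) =-2844409 / 5060184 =-0.56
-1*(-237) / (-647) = -237 / 647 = -0.37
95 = 95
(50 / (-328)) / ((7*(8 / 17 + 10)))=-425 / 204344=-0.00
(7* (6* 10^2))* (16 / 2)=33600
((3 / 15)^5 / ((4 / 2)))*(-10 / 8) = -1 / 5000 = -0.00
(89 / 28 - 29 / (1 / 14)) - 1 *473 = -24523 / 28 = -875.82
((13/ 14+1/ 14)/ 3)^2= 1/ 9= 0.11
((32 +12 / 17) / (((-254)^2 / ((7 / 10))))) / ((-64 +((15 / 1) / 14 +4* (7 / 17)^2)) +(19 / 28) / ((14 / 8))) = -810509 / 141295927085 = -0.00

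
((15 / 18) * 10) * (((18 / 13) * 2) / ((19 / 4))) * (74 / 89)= 88800 / 21983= 4.04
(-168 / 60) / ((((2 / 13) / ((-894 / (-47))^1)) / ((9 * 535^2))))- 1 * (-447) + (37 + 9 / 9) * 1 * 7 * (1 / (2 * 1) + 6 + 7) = -41913797784 / 47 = -891782931.57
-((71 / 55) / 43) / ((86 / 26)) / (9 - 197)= 0.00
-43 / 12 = -3.58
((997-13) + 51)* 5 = 5175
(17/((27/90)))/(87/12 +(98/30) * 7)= 1.88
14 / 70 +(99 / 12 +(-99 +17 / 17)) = -1791 / 20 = -89.55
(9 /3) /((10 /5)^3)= 3 /8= 0.38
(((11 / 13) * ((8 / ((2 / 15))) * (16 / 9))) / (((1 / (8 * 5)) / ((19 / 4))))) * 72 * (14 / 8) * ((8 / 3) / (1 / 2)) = 149811200 / 13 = 11523938.46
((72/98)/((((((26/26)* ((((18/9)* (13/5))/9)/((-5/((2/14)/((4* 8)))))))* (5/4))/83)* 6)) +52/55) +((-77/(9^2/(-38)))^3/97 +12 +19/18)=-15260.92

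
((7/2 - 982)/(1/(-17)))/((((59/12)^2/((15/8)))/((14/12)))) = 10479735/6962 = 1505.28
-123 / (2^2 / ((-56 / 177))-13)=1722 / 359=4.80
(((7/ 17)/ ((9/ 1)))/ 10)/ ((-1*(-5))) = 7/ 7650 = 0.00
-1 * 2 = -2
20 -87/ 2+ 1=-22.50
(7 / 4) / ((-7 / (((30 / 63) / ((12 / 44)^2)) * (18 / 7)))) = -605 / 147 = -4.12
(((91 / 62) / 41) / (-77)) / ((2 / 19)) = -247 / 55924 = -0.00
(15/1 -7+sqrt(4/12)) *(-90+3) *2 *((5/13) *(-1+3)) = -13920/13 -580 *sqrt(3)/13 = -1148.05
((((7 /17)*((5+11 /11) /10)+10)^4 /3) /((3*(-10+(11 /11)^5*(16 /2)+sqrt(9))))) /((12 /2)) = 575536166881 /2818833750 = 204.18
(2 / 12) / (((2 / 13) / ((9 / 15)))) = 13 / 20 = 0.65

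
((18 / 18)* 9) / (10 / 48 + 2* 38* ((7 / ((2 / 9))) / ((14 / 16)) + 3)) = 216 / 71141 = 0.00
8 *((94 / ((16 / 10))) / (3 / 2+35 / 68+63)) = 7.23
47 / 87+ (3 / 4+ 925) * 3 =966671 / 348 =2777.79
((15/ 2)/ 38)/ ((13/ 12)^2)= 540/ 3211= 0.17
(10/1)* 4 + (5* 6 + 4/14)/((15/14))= 68.27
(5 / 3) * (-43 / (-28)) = 215 / 84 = 2.56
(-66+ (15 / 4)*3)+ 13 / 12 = -53.67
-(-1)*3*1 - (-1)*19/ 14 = 61/ 14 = 4.36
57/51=1.12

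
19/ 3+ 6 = 37/ 3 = 12.33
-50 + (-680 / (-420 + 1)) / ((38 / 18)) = -391930 / 7961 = -49.23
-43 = -43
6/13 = 0.46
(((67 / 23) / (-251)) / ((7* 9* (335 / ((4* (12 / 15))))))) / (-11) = 16 / 100017225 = 0.00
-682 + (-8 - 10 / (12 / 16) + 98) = -1816 / 3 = -605.33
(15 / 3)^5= 3125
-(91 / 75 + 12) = -991 / 75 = -13.21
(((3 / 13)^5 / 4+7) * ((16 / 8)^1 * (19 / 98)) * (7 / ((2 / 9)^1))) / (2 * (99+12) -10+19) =592597479 / 1601015416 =0.37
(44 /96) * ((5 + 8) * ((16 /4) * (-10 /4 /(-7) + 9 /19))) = 31603 /1596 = 19.80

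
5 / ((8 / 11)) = 55 / 8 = 6.88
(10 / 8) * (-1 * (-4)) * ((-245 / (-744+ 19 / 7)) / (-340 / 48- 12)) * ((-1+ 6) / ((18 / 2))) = -171500 / 3564843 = -0.05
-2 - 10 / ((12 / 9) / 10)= -77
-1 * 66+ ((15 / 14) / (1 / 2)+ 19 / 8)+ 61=-27 / 56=-0.48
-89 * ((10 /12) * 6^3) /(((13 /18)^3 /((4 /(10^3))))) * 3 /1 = -28028592 /54925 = -510.31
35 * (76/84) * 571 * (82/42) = 2224045/63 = 35302.30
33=33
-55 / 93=-0.59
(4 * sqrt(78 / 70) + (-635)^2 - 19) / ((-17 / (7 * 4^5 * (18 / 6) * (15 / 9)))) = -850053120 - 4096 * sqrt(1365) / 17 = -850062021.79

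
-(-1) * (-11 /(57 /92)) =-1012 /57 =-17.75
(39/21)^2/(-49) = -169/2401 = -0.07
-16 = -16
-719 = -719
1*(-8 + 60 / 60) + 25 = 18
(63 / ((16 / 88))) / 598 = 693 / 1196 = 0.58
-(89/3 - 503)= 1420/3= 473.33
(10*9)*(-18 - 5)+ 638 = -1432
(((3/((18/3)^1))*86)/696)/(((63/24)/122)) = 5246/1827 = 2.87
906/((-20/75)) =-6795/2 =-3397.50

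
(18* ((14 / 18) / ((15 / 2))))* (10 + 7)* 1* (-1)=-31.73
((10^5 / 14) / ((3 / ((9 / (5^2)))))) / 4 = 1500 / 7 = 214.29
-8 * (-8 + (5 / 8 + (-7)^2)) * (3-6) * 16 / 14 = 7992 / 7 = 1141.71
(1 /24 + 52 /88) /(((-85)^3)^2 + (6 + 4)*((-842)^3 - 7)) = 167 /97991530210200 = 0.00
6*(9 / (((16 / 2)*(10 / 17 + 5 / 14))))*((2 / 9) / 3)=119 / 225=0.53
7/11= 0.64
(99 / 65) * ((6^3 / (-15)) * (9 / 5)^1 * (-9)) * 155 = 17898408 / 325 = 55072.02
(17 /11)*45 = 765 /11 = 69.55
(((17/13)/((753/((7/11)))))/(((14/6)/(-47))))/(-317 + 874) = -0.00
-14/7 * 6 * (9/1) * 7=-756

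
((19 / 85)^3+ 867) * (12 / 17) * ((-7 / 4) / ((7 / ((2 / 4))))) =-798679851 / 10440125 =-76.50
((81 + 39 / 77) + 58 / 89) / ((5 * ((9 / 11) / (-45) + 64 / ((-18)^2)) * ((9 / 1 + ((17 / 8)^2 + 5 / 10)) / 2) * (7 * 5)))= 29935872 / 80142097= 0.37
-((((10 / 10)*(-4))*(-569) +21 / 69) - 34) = -51573 / 23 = -2242.30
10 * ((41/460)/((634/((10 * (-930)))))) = -95325/7291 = -13.07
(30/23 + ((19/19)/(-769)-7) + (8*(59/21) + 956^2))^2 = 115237666842484511456356/137958016329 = 835309682676.70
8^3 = 512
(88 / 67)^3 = 681472 / 300763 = 2.27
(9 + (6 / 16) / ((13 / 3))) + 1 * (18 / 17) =17937 / 1768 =10.15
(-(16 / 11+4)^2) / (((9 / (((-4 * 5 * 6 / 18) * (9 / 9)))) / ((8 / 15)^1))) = 12800 / 1089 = 11.75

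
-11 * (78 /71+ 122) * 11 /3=-1057540 /213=-4964.98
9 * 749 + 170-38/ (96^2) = 31845869/ 4608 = 6911.00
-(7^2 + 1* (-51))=2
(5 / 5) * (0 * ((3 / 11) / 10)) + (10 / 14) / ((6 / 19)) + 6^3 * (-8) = -72481 / 42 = -1725.74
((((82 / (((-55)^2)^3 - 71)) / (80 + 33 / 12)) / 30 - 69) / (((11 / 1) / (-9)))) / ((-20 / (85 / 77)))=-241815792226894113 / 77604613437977780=-3.12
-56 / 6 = -28 / 3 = -9.33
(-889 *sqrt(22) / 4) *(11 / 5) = -9779 *sqrt(22) / 20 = -2293.38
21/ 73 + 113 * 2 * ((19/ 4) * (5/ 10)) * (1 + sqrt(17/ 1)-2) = -156647/ 292 + 2147 * sqrt(17)/ 4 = 1676.61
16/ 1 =16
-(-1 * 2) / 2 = 1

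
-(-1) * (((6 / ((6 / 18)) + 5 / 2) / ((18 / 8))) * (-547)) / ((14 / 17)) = -381259 / 63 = -6051.73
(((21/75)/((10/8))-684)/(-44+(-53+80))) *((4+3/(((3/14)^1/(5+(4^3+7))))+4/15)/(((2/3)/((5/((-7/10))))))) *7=-1369603328/425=-3222596.07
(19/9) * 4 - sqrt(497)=-13.85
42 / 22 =21 / 11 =1.91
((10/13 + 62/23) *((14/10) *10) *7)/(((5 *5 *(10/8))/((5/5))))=406112/37375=10.87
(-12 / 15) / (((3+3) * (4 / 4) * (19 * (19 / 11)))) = -22 / 5415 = -0.00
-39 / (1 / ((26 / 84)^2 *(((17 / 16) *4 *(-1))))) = 37349 / 2352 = 15.88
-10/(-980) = 1/98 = 0.01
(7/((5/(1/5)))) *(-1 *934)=-6538/25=-261.52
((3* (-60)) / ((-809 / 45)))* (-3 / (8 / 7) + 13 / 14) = -192375 / 11326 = -16.99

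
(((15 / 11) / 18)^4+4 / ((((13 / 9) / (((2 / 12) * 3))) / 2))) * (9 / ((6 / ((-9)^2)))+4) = 171457753871 / 493343136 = 347.54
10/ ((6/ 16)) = 80/ 3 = 26.67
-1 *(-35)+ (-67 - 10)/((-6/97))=7679/6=1279.83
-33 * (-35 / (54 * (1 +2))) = 385 / 54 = 7.13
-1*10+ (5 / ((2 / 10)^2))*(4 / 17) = 330 / 17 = 19.41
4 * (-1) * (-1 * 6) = 24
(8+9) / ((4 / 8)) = 34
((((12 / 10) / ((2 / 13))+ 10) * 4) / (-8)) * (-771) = 68619 / 10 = 6861.90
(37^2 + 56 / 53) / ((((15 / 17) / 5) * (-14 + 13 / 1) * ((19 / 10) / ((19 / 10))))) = -1234421 / 159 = -7763.65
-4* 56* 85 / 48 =-1190 / 3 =-396.67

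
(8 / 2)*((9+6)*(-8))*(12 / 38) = -2880 / 19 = -151.58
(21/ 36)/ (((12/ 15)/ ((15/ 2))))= 175/ 32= 5.47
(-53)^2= 2809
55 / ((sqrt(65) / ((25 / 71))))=275 * sqrt(65) / 923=2.40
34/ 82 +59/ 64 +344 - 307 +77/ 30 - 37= 153629/ 39360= 3.90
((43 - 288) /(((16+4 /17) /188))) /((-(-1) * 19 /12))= -783020 /437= -1791.81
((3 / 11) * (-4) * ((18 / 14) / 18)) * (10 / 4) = -15 / 77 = -0.19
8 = 8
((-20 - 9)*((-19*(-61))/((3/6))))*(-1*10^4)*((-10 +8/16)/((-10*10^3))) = 638609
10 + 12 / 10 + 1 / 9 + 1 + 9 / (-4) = 1811 / 180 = 10.06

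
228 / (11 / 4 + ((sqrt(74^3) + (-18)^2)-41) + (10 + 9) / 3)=-9589680 / 46067231 + 2429568 * sqrt(74) / 46067231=0.25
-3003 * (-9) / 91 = 297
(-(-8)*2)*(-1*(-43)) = 688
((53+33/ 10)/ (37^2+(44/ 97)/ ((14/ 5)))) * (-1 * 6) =-0.25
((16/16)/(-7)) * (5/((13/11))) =-55/91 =-0.60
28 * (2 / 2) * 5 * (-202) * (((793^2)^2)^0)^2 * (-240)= 6787200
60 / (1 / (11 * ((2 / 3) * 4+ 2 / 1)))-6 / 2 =3077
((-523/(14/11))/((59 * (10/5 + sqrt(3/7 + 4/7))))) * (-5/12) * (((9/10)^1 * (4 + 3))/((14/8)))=5753/1652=3.48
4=4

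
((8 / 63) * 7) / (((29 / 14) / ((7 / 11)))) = 784 / 2871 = 0.27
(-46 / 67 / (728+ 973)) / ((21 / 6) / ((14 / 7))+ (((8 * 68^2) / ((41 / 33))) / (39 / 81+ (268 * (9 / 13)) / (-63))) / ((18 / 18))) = 45663832 / 1367108949803499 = 0.00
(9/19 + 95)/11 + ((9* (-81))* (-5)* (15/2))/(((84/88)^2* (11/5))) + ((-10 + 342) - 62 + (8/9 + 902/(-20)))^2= 5360950084481/82952100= 64627.06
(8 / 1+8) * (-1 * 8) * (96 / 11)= -12288 / 11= -1117.09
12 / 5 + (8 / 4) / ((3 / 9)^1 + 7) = 147 / 55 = 2.67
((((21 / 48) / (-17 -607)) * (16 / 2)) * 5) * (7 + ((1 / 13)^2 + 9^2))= -520555 / 210912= -2.47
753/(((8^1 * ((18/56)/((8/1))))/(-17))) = -119476/3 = -39825.33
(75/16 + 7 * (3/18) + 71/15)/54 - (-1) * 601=2597167/4320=601.20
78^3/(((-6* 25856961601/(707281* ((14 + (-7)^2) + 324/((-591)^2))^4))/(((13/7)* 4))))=-103955022862195093362076612317886644624/410587137237322217733479274727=-253186262.88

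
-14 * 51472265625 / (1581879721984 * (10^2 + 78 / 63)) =-7566423046875 / 1681538144468992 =-0.00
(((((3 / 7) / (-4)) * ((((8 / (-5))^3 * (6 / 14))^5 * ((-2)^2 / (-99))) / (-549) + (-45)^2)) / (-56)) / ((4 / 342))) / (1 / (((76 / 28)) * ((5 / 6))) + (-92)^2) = 6792951530431034398338327 / 173576440894166406250000000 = 0.04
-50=-50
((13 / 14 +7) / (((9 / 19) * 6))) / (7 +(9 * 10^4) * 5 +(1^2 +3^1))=703 / 113402772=0.00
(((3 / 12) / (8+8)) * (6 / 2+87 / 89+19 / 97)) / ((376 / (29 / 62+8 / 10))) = 14159397 / 64400798720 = 0.00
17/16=1.06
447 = 447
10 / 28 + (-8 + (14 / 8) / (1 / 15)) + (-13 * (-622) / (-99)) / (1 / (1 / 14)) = 12.77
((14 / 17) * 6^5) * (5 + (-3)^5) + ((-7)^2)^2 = -1521695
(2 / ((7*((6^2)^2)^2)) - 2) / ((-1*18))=11757311 / 105815808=0.11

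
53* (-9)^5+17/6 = -18777565/6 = -3129594.17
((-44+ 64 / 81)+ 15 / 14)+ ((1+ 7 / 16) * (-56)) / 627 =-5008747 / 118503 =-42.27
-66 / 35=-1.89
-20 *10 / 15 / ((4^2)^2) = -5 / 96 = -0.05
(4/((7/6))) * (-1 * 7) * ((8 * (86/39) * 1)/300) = -1376/975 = -1.41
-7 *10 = -70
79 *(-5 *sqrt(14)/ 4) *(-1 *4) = 395 *sqrt(14) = 1477.95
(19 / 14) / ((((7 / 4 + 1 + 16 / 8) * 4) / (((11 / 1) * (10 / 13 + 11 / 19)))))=3663 / 3458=1.06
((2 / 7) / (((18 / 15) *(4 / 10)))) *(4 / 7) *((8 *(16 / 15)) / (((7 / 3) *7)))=1280 / 7203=0.18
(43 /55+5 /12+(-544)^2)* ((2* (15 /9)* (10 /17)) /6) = 976592755 /10098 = 96711.50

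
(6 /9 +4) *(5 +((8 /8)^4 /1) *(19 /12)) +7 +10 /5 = 715 /18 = 39.72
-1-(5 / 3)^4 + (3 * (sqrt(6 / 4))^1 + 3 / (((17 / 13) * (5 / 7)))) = -37897 / 6885 + 3 * sqrt(6) / 2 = -1.83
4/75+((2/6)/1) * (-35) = -871/75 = -11.61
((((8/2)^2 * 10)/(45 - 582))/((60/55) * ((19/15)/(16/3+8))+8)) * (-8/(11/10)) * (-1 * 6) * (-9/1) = 11520000/797803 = 14.44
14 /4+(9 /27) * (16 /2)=37 /6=6.17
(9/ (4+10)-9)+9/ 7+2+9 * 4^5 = 128953/ 14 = 9210.93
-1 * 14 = -14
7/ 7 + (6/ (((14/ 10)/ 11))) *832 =274567/ 7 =39223.86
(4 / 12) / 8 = 1 / 24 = 0.04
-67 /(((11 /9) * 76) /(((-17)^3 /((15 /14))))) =6912591 /2090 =3307.46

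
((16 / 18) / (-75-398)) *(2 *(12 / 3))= -64 / 4257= -0.02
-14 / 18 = -7 / 9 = -0.78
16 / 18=8 / 9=0.89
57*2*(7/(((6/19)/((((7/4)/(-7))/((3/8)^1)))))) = -5054/3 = -1684.67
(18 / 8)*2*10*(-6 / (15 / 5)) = -90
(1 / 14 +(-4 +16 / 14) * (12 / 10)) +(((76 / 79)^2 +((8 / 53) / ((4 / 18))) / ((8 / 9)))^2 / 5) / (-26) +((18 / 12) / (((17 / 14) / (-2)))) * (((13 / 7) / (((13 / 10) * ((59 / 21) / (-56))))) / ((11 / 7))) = 181858611222790118261 / 4393949954857943480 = 41.39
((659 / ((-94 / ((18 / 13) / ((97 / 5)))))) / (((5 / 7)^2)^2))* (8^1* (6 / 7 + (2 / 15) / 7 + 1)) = -1068702936 / 37041875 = -28.85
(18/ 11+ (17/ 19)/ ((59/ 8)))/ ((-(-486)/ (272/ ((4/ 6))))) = 1473832/ 998811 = 1.48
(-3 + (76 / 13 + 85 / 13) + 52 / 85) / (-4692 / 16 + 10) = -44184 / 1251965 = -0.04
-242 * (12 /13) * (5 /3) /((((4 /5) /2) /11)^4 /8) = -22144512500 /13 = -1703424038.46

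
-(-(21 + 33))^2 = -2916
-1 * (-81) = 81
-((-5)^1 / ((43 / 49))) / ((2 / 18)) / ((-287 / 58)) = -10.36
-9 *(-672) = 6048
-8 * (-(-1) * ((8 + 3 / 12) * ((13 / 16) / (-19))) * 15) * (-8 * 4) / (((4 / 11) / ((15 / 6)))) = -353925 / 38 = -9313.82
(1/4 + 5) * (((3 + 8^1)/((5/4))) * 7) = 1617/5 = 323.40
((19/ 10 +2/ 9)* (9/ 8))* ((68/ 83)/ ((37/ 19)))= 61693/ 61420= 1.00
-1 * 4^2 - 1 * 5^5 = -3141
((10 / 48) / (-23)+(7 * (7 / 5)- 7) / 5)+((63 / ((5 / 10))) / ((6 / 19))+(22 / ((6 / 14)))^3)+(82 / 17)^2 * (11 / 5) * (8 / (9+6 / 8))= 63325192623079 / 466619400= 135710.59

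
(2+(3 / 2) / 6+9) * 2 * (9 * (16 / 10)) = 324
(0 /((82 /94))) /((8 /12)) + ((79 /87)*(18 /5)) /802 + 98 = 5698447 /58145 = 98.00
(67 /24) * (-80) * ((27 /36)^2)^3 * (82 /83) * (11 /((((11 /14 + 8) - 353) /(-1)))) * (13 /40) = -668188521 /1638305792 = -0.41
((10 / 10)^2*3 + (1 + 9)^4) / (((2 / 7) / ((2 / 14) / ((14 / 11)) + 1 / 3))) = 187199 / 12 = 15599.92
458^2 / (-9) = -209764 / 9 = -23307.11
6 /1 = 6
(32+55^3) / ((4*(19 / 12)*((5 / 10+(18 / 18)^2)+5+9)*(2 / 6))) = 5085.44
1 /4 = 0.25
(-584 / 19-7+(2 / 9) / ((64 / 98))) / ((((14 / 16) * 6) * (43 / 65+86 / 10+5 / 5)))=-6650605 / 9580788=-0.69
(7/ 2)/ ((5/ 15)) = 21/ 2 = 10.50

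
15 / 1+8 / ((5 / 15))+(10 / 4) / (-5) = 77 / 2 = 38.50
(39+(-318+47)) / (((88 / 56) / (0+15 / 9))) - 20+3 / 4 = -35021 / 132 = -265.31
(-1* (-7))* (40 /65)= 56 /13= 4.31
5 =5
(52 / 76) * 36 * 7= 3276 / 19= 172.42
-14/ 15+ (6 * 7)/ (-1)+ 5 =-569/ 15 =-37.93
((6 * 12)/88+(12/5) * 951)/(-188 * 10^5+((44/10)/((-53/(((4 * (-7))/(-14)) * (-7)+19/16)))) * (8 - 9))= -5916072/48712891645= -0.00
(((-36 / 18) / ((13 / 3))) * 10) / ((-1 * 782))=30 / 5083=0.01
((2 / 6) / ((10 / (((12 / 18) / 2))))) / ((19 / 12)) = 2 / 285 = 0.01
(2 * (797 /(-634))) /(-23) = 797 /7291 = 0.11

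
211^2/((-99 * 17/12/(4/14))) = -356168/3927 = -90.70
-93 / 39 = -31 / 13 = -2.38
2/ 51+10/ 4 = 259/ 102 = 2.54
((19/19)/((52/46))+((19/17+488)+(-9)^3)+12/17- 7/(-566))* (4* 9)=-536497704/62543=-8578.06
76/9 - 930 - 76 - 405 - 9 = -1411.56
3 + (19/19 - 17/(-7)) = 45/7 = 6.43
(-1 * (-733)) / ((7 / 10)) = 7330 / 7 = 1047.14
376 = 376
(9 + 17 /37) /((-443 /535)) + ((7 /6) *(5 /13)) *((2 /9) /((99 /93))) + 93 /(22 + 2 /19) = -189332806783 /26579973420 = -7.12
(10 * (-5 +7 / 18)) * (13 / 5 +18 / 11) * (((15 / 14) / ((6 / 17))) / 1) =-593.01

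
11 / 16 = 0.69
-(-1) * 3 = 3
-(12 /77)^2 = -144 /5929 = -0.02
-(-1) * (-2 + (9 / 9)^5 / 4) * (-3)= 21 / 4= 5.25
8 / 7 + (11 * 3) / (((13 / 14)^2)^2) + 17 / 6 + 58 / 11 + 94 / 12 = 61.47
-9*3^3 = -243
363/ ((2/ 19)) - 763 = 2685.50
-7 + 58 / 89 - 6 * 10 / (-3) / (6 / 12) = 2995 / 89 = 33.65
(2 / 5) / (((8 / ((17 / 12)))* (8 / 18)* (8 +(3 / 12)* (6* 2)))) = 51 / 3520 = 0.01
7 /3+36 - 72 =-101 /3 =-33.67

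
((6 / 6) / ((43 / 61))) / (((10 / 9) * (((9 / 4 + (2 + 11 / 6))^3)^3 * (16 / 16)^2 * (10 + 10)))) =354089926656 / 63286955711388006475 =0.00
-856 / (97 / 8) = -6848 / 97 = -70.60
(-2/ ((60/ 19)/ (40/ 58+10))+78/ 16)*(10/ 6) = -3.16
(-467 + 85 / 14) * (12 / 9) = -614.57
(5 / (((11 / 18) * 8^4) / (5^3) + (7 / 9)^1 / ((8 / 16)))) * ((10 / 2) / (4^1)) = 28125 / 97112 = 0.29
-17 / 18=-0.94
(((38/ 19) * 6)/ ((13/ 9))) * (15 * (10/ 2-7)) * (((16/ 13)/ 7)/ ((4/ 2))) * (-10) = 259200/ 1183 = 219.10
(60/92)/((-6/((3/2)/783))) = -5/24012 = -0.00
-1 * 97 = -97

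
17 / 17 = 1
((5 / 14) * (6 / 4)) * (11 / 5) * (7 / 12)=11 / 16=0.69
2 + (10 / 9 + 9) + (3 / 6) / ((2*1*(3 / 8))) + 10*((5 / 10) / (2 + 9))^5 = 296333885 / 23191344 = 12.78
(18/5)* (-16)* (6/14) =-864/35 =-24.69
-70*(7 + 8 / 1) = -1050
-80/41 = -1.95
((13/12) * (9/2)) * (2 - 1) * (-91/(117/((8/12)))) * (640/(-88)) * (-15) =-9100/33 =-275.76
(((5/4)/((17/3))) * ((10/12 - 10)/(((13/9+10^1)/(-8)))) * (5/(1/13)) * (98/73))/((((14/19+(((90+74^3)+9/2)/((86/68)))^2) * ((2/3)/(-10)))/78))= -0.00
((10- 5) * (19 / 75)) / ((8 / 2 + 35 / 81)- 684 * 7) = -513 / 1937345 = -0.00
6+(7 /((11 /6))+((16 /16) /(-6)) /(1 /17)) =461 /66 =6.98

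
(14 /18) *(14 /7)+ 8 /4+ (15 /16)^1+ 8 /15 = 3619 /720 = 5.03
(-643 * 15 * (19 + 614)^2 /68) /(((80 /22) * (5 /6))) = -25506659673 /1360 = -18754896.82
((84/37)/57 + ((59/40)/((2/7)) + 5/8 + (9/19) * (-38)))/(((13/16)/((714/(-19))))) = 488797974/868205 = 563.00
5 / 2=2.50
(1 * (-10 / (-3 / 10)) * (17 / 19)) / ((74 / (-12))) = -3400 / 703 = -4.84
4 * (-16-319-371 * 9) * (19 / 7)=-279224 / 7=-39889.14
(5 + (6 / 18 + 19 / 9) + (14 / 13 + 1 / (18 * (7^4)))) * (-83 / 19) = -132457127 / 3558282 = -37.23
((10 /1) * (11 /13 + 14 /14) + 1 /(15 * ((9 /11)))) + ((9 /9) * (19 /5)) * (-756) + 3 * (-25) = -5140846 /1755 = -2929.26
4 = 4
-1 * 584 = -584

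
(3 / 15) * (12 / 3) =4 / 5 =0.80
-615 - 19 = -634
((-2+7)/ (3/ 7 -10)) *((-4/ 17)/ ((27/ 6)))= 0.03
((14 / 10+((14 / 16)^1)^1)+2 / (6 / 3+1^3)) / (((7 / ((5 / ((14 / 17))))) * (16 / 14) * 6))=6001 / 16128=0.37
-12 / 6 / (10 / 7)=-7 / 5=-1.40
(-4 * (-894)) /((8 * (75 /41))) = 6109 /25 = 244.36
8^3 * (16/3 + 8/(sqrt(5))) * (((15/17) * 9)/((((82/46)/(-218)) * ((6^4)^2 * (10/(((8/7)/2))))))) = -320896/3556791-160448 * sqrt(5)/5927985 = -0.15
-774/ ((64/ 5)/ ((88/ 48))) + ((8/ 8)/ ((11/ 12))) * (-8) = -84189/ 704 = -119.59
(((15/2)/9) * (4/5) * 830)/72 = 415/54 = 7.69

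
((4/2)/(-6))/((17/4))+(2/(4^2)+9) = 9.05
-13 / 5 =-2.60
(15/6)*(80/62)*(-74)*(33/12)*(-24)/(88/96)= 532800/31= 17187.10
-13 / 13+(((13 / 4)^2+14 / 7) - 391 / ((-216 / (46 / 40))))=58943 / 4320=13.64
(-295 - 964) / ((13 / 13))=-1259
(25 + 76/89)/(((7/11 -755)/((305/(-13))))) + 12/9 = 526177/246174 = 2.14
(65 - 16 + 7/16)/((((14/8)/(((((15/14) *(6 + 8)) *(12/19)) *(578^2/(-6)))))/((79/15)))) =-78483364.95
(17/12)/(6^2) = 17/432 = 0.04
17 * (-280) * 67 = -318920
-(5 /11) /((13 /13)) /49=-5 /539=-0.01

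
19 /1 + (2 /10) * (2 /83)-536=-214553 /415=-517.00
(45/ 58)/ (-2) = -0.39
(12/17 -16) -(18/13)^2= -49448/2873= -17.21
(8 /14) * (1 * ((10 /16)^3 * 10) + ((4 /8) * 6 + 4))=2417 /448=5.40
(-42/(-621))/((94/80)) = 560/9729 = 0.06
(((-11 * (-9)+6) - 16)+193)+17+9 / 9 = 300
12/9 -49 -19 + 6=-182/3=-60.67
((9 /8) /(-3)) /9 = -0.04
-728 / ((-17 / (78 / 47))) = 56784 / 799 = 71.07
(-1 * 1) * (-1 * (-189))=-189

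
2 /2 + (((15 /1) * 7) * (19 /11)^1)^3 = 7940151206 /1331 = 5965553.12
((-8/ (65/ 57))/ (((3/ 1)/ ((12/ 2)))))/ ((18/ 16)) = -2432/ 195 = -12.47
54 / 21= 18 / 7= 2.57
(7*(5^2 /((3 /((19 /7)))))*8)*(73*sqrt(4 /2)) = 277400*sqrt(2) /3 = 130767.61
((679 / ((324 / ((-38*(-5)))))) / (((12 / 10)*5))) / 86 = 64505 / 83592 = 0.77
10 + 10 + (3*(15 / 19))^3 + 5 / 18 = 4143785 / 123462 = 33.56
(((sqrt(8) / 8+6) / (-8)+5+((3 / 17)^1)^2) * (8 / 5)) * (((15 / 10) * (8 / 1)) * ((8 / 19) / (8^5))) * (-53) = -786891 / 14056960+159 * sqrt(2) / 389120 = -0.06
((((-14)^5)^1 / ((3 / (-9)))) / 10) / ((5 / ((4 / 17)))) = 3226944 / 425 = 7592.81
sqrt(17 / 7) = sqrt(119) / 7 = 1.56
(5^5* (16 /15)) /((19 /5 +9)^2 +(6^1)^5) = 0.42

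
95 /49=1.94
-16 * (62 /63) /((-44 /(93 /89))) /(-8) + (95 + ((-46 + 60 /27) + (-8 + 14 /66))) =2676017 /61677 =43.39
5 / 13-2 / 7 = 9 / 91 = 0.10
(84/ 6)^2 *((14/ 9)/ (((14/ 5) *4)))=245/ 9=27.22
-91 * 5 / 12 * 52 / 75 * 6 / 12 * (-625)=147875 / 18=8215.28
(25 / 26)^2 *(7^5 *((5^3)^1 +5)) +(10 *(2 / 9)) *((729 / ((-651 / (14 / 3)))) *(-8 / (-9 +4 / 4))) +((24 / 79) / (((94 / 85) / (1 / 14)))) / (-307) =12991544451521245 / 6431265022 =2020060.50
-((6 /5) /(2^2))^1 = -3 /10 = -0.30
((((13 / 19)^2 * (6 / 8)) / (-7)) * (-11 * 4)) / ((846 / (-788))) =-732446 / 356307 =-2.06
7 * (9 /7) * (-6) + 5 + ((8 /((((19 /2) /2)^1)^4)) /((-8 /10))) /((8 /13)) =-6389889 /130321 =-49.03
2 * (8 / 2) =8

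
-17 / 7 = -2.43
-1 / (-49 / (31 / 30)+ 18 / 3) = 31 / 1284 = 0.02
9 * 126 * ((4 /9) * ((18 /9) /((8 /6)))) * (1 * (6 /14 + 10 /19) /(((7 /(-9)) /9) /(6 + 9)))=-16664940 /133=-125300.30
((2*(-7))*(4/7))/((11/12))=-96/11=-8.73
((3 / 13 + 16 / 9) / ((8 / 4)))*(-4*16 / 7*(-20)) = 183.64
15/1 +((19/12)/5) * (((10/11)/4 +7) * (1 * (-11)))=-407/40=-10.18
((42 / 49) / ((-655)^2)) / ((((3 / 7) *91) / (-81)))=-162 / 39041275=-0.00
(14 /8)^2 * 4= 49 /4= 12.25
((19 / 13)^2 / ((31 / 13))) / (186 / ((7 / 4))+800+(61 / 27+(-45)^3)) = -68229 / 6871516730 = -0.00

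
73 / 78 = 0.94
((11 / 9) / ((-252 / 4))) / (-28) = 11 / 15876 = 0.00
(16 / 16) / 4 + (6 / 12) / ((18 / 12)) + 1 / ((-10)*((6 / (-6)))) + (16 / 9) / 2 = 283 / 180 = 1.57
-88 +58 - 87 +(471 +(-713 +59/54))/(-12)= -96.92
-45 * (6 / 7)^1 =-270 / 7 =-38.57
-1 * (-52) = 52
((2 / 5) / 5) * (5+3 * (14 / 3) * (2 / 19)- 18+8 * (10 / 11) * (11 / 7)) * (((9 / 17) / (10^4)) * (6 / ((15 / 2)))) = -117 / 353281250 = -0.00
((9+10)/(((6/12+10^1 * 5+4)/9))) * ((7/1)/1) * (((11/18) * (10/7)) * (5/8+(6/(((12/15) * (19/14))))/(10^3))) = 6589/545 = 12.09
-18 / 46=-9 / 23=-0.39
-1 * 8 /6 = -4 /3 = -1.33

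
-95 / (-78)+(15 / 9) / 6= 1.50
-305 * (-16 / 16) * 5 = 1525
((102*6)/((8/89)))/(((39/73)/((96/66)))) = 2650776/143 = 18536.90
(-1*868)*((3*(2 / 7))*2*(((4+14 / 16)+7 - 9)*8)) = -34224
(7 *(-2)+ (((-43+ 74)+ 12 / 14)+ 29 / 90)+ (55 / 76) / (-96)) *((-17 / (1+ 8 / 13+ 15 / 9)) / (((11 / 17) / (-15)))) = 52301471261 / 23969792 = 2181.97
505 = 505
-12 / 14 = -6 / 7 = -0.86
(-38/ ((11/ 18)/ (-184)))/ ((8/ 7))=110124/ 11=10011.27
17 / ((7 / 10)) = 170 / 7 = 24.29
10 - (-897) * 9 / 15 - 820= -1359 / 5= -271.80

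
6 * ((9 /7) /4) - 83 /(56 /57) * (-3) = 2043 /8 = 255.38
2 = 2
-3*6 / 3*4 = -24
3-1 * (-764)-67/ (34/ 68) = 633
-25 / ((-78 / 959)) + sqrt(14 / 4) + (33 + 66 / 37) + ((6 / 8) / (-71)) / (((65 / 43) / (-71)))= sqrt(14) / 2 + 9888929 / 28860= 344.52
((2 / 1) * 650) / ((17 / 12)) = 917.65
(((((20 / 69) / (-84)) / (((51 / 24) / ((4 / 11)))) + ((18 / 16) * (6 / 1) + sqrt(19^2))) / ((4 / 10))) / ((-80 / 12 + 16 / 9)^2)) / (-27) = -139542745 / 1398891648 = -0.10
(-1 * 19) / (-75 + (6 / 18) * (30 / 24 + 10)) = 4 / 15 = 0.27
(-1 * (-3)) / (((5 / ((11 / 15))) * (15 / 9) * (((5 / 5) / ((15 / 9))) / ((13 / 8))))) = 143 / 200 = 0.72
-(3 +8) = -11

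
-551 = -551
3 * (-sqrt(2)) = -3 * sqrt(2) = -4.24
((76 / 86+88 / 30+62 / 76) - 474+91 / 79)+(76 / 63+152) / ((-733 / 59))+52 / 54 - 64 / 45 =-43009625749471 / 89415935910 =-481.01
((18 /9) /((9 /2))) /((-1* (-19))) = 4 /171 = 0.02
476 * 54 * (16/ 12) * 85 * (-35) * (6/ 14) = -43696800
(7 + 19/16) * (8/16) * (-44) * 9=-12969/8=-1621.12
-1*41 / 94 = -41 / 94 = -0.44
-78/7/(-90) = 13/105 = 0.12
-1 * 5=-5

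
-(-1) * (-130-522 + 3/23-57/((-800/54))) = -648.02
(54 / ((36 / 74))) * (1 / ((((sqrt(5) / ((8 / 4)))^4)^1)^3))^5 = 127974287011360014336 / 931322574615478515625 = 0.14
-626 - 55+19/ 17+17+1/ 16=-180287/ 272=-662.82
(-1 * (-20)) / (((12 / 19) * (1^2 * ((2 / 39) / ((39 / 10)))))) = 9633 / 4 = 2408.25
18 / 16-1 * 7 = -47 / 8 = -5.88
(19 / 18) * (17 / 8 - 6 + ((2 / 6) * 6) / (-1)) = -893 / 144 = -6.20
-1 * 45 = -45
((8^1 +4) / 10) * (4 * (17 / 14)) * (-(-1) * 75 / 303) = 1020 / 707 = 1.44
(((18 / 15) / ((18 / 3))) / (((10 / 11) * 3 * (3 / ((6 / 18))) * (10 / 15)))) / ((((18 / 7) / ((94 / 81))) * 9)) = 3619 / 5904900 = 0.00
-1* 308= -308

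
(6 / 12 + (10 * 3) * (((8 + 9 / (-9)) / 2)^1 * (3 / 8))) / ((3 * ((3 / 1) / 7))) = 2233 / 72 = 31.01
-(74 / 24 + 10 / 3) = -77 / 12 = -6.42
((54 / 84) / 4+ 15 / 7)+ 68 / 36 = 2113 / 504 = 4.19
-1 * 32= -32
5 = 5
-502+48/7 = -3466/7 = -495.14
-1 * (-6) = 6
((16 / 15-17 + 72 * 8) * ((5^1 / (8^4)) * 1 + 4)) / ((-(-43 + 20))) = 45894663 / 471040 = 97.43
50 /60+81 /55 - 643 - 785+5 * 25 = -429229 /330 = -1300.69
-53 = -53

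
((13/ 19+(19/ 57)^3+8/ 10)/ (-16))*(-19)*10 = 1951/ 108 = 18.06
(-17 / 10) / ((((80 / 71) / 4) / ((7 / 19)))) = -8449 / 3800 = -2.22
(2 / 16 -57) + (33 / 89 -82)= -98615 / 712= -138.50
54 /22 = 27 /11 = 2.45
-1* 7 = -7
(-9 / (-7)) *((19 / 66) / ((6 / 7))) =19 / 44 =0.43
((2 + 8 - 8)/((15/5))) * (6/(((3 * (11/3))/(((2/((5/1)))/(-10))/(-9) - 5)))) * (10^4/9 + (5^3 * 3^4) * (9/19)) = -181660880/16929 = -10730.75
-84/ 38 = -42/ 19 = -2.21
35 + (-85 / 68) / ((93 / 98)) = 6265 / 186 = 33.68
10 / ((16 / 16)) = 10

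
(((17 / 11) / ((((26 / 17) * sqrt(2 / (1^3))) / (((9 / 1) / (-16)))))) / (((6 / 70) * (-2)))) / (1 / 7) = 212415 * sqrt(2) / 18304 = 16.41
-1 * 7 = -7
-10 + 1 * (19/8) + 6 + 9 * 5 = 347/8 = 43.38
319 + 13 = 332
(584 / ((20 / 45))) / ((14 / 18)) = 11826 / 7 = 1689.43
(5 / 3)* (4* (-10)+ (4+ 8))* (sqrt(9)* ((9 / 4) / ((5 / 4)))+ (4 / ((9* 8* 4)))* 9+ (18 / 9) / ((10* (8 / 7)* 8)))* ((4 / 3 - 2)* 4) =12425 / 18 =690.28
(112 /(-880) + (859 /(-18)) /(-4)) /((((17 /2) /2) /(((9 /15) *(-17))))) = -46741 /1650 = -28.33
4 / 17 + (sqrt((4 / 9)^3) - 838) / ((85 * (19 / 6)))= -41816 / 14535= -2.88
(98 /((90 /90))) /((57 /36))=61.89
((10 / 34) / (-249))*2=-10 / 4233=-0.00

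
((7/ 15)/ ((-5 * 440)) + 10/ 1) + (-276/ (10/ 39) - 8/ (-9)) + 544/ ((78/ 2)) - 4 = -1055.56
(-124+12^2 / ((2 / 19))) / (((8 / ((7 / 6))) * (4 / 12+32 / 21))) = 15239 / 156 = 97.69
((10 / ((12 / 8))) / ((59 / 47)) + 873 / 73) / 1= 223141 / 12921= 17.27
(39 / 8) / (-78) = -1 / 16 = -0.06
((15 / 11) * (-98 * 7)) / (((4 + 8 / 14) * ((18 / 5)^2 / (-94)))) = 14105875 / 9504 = 1484.20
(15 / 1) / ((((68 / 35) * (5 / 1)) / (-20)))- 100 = -130.88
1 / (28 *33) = 1 / 924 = 0.00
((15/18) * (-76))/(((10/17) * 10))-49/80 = -2731/240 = -11.38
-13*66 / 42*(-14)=286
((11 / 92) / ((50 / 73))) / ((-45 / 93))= -24893 / 69000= -0.36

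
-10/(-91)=10/91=0.11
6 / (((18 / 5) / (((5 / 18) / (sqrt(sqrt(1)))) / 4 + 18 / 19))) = 6955 / 4104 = 1.69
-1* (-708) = 708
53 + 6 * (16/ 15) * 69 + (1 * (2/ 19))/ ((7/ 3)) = 328939/ 665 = 494.65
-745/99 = -7.53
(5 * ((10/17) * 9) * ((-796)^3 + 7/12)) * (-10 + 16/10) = 1906474507875/17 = 112145559286.76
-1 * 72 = -72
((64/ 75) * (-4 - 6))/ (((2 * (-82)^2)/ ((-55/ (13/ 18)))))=1056/ 21853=0.05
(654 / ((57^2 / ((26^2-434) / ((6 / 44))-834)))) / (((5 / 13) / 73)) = 583821004 / 16245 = 35938.50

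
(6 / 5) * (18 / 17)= 108 / 85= 1.27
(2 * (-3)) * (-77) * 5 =2310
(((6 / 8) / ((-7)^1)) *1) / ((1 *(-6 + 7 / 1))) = -0.11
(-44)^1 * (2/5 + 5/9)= -1892/45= -42.04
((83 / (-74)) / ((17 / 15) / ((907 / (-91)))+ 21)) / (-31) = 1129215 / 651858452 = 0.00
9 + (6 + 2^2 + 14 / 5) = 109 / 5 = 21.80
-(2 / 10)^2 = -1 / 25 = -0.04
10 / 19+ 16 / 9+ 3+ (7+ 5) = 17.30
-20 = -20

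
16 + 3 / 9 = 49 / 3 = 16.33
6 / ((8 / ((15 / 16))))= 0.70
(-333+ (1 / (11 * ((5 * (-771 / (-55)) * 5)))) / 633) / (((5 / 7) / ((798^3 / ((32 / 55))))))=-220805167267305159 / 542270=-407186765388.65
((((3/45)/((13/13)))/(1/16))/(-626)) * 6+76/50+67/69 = 1339441/539925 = 2.48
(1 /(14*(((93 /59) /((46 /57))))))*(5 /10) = 1357 /74214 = 0.02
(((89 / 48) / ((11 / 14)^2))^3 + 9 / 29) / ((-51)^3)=-0.00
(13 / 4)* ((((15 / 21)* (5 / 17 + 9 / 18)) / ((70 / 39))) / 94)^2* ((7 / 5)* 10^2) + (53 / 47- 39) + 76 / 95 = -37.07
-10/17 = -0.59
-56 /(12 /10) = -140 /3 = -46.67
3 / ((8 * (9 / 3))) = 1 / 8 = 0.12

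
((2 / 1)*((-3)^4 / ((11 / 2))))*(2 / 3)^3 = 96 / 11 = 8.73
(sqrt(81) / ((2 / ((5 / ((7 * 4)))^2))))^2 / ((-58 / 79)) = -3999375 / 142600192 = -0.03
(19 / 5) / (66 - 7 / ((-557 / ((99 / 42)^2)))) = 296324 / 5152125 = 0.06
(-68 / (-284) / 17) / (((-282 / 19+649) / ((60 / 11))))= 1140 / 9410269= 0.00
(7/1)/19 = 0.37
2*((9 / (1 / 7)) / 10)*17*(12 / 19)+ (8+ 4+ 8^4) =4243.28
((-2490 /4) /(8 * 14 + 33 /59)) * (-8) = 44.24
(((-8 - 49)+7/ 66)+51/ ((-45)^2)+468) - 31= 5644949/ 14850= 380.13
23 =23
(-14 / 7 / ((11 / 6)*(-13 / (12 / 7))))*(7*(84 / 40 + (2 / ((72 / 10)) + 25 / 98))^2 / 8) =134815321 / 154504350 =0.87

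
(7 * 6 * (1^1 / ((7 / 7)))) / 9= 14 / 3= 4.67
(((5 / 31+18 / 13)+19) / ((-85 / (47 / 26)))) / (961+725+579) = -12972 / 67242565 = -0.00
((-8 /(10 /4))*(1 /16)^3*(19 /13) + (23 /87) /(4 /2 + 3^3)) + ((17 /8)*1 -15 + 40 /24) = -470221537 /41982720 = -11.20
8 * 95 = 760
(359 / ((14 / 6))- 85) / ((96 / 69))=5543 / 112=49.49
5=5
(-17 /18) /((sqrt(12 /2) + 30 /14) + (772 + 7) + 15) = -0.00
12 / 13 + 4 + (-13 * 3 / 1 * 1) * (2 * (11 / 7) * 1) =-10706 / 91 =-117.65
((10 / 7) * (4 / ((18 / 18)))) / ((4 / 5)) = 50 / 7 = 7.14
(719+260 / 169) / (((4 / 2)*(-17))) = -551 / 26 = -21.19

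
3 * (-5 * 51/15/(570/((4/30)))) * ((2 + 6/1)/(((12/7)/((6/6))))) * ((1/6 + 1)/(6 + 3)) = -833/115425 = -0.01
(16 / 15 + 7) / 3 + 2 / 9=131 / 45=2.91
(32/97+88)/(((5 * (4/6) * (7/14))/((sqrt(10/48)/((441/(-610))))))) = -4148 * sqrt(30)/679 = -33.46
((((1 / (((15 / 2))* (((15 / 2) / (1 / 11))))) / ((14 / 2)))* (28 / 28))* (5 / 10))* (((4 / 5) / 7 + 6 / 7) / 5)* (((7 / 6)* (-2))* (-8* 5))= 544 / 259875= 0.00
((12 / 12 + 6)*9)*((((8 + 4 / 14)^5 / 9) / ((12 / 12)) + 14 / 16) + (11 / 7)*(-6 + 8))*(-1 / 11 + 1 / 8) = 1433377137 / 153664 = 9328.00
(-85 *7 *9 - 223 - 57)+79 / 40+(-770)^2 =23490679 / 40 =587266.98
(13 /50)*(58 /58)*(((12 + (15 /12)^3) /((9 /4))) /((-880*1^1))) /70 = -11609 /443520000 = -0.00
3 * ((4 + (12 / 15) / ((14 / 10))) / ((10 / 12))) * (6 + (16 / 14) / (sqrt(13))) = 4608 * sqrt(13) / 3185 + 3456 / 35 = 103.96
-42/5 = -8.40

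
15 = 15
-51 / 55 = -0.93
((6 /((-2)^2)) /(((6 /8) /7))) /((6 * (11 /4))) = 28 /33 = 0.85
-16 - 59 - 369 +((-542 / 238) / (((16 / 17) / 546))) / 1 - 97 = -14897 / 8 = -1862.12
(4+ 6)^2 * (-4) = -400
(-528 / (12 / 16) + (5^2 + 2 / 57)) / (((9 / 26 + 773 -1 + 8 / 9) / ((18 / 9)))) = -6037356 / 3437803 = -1.76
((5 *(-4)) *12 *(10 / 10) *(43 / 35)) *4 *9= -74304 / 7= -10614.86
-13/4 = -3.25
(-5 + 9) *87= 348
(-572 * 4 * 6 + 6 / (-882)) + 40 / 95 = -13727.59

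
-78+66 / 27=-680 / 9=-75.56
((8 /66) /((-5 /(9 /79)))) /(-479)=0.00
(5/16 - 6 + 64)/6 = 311/32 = 9.72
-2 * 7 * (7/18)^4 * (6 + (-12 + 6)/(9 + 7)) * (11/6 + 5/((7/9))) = -4165735/279936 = -14.88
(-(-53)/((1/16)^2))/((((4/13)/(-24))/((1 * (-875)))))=926016000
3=3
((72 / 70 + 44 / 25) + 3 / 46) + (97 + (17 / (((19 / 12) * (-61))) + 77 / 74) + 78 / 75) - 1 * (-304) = 14007107746 / 34520815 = 405.76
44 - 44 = 0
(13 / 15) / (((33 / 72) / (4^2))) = 1664 / 55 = 30.25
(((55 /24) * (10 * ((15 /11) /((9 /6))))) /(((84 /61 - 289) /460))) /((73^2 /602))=-211151500 /56098383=-3.76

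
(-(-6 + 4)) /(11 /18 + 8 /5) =180 /199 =0.90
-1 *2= -2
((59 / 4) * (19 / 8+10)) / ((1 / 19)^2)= 2108601 / 32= 65893.78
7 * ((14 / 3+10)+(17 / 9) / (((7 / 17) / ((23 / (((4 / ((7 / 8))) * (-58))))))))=1668415 / 16704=99.88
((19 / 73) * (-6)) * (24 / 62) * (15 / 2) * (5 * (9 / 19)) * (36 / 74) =-437400 / 83731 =-5.22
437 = 437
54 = 54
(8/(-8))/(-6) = 1/6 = 0.17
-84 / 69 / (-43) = 28 / 989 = 0.03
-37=-37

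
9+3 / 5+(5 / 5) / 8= 389 / 40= 9.72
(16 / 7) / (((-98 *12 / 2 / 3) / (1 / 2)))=-2 / 343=-0.01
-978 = -978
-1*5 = -5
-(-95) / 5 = 19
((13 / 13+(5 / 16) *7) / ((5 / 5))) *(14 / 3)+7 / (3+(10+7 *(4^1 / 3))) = 8141 / 536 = 15.19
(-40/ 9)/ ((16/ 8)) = -20/ 9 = -2.22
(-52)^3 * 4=-562432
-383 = -383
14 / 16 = 7 / 8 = 0.88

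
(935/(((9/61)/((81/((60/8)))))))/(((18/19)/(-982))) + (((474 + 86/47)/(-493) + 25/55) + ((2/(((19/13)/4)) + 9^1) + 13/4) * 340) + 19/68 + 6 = -4122405022984741/58112868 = -70937903.51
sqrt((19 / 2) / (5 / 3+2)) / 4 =sqrt(1254) / 88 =0.40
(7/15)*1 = 7/15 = 0.47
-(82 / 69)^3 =-551368 / 328509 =-1.68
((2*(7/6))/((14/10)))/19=5/57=0.09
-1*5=-5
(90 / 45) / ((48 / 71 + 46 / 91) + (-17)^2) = 12922 / 1874863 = 0.01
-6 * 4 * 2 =-48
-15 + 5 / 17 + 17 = 39 / 17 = 2.29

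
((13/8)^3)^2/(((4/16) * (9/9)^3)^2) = 4826809/16384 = 294.61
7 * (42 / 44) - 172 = -3637 / 22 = -165.32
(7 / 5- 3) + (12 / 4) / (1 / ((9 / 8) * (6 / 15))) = -1 / 4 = -0.25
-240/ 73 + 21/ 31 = -5907/ 2263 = -2.61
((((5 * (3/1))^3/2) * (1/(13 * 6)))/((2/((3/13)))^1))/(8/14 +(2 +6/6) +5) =1575/5408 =0.29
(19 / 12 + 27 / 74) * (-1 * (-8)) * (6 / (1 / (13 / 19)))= 44980 / 703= 63.98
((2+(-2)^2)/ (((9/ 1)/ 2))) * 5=20/ 3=6.67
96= 96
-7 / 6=-1.17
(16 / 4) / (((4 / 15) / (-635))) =-9525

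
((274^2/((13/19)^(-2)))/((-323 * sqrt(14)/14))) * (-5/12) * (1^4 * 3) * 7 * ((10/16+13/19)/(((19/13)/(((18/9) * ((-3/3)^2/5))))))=57441041749 * sqrt(14)/168374732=1276.47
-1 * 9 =-9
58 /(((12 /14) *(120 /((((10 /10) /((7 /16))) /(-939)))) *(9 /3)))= -0.00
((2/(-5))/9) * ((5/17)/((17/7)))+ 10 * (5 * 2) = 260086/2601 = 99.99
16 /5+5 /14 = 3.56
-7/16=-0.44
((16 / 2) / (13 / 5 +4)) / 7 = 40 / 231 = 0.17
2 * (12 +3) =30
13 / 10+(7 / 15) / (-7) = 37 / 30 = 1.23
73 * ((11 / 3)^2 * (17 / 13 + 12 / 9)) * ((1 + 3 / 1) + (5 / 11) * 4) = 5293376 / 351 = 15080.84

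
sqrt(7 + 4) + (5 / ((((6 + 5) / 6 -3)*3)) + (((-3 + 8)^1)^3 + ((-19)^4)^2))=sqrt(11) + 118884942152 / 7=16983563167.89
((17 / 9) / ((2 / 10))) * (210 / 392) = 425 / 84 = 5.06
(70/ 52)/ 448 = 5/ 1664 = 0.00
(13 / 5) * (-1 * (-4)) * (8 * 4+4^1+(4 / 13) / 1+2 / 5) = 9544 / 25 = 381.76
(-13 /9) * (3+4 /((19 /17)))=-1625 /171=-9.50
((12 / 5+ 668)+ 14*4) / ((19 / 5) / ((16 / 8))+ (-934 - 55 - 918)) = -7264 / 19051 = -0.38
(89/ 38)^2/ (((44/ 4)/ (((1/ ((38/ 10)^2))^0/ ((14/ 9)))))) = 0.32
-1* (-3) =3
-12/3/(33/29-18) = 116/489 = 0.24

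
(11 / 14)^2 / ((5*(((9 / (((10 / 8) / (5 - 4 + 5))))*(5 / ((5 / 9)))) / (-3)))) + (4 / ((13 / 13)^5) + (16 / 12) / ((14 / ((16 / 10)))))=2636323 / 635040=4.15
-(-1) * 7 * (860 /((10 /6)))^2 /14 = 133128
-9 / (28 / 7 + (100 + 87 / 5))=-45 / 607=-0.07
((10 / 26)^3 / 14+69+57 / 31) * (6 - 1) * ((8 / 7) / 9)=1350968860 / 30035187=44.98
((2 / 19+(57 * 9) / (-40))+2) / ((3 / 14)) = -57029 / 1140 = -50.03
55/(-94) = -55/94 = -0.59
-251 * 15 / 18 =-1255 / 6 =-209.17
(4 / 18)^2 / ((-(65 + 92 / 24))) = -8 / 11151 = -0.00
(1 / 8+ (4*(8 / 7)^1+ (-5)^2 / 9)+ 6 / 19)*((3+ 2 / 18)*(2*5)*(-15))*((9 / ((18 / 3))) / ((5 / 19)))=-372985 / 18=-20721.39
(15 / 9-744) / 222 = -2227 / 666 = -3.34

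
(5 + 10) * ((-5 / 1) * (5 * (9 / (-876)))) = 1125 / 292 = 3.85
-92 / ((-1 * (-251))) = -92 / 251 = -0.37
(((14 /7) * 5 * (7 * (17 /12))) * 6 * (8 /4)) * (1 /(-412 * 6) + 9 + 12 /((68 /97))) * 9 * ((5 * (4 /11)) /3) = 192071425 /1133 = 169524.65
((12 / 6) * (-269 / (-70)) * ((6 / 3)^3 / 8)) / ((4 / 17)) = 4573 / 140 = 32.66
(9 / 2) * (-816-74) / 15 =-267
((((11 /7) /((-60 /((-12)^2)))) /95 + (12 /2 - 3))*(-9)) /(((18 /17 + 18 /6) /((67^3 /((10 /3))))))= -452942761977 /764750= -592275.60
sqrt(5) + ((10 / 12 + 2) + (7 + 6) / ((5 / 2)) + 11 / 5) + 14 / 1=sqrt(5) + 727 / 30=26.47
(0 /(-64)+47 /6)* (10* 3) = 235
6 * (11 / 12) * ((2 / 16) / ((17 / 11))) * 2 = 121 / 136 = 0.89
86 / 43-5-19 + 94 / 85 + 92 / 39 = -18.54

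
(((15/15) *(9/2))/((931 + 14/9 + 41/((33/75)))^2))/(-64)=-88209/1319935526912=-0.00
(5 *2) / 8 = 5 / 4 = 1.25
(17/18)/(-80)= -17/1440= -0.01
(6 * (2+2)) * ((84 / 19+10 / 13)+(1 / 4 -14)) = -50742 / 247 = -205.43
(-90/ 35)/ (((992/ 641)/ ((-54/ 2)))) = 44.86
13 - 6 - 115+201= 93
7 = 7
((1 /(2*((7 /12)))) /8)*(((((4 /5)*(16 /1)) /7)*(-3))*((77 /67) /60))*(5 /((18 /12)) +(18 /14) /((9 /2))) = -3344 /82075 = -0.04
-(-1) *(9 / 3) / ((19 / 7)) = 21 / 19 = 1.11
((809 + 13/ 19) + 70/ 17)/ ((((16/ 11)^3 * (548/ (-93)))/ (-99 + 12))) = 1415374803909/ 362504192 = 3904.44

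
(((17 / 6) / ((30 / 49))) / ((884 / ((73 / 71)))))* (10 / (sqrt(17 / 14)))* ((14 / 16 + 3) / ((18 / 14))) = 776209* sqrt(238) / 81342144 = 0.15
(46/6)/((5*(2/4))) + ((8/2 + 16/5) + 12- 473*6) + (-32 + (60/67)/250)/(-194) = -1372378429/487425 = -2815.57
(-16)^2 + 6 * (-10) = 196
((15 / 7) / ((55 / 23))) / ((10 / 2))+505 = 194494 / 385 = 505.18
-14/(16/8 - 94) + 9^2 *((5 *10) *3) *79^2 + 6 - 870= 3488055163/46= 75827286.15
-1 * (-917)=917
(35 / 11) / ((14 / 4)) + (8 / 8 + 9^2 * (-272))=-242331 / 11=-22030.09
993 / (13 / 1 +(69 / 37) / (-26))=955266 / 12437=76.81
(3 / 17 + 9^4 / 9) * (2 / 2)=12396 / 17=729.18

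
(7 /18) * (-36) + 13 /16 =-211 /16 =-13.19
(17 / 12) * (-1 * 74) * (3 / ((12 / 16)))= -1258 / 3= -419.33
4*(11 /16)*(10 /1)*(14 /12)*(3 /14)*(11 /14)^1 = 605 /112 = 5.40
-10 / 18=-5 / 9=-0.56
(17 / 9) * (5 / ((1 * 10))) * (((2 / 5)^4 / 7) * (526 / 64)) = 4471 / 157500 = 0.03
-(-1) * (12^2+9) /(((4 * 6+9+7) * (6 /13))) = 663 /80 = 8.29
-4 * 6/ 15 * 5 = -8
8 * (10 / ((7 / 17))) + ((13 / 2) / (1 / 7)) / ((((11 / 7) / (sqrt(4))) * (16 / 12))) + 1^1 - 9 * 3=211.72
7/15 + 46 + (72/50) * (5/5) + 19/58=209819/4350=48.23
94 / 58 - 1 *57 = -1606 / 29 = -55.38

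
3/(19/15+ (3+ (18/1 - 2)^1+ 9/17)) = 0.14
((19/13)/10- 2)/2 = -241/260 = -0.93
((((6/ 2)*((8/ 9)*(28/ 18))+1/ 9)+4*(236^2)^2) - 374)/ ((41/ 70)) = 23451455086150/ 1107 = 21184692941.42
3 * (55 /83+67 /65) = 27408 /5395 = 5.08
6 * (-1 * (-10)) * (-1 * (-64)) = 3840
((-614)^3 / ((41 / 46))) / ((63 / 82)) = -21295750048 / 63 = -338027778.54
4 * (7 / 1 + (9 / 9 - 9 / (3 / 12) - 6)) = -136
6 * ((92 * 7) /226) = 1932 /113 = 17.10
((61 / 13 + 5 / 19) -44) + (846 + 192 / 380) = 997214 / 1235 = 807.46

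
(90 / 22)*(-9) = -405 / 11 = -36.82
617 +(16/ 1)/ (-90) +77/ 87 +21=833513/ 1305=638.71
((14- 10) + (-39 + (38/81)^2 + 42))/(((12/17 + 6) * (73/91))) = 73282937/54600642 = 1.34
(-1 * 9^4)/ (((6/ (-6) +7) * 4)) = -2187/ 8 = -273.38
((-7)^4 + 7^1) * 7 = 16856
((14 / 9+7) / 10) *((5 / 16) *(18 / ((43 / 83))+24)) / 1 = 32417 / 2064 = 15.71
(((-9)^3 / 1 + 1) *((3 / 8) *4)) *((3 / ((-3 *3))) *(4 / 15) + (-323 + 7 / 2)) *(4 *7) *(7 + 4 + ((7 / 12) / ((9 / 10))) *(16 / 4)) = 53793483016 / 405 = 132823414.85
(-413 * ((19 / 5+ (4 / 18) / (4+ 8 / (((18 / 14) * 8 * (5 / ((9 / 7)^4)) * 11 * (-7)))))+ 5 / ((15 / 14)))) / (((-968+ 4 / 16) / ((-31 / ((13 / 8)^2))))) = -94719196623104 / 2218397687415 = -42.70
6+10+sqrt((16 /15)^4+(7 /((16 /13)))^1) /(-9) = 16-sqrt(5655451) /8100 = 15.71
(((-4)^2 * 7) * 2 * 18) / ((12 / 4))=1344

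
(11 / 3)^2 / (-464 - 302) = -121 / 6894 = -0.02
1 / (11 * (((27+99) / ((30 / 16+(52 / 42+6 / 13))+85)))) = 0.06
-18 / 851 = -0.02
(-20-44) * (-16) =1024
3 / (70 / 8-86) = -4 / 103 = -0.04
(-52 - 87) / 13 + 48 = 37.31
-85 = -85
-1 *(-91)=91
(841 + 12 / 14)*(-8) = -47144 / 7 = -6734.86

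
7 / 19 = 0.37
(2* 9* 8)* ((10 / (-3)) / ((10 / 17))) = -816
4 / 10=2 / 5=0.40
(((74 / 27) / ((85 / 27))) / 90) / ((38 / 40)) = 0.01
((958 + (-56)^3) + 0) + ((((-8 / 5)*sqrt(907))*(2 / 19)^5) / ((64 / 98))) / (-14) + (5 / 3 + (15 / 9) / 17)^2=-50475262 / 289 + 28*sqrt(907) / 12380495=-174654.89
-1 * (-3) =3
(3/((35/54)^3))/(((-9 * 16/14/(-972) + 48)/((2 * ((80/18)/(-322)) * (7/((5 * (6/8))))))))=-7558272/639149875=-0.01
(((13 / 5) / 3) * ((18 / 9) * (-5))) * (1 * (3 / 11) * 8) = -208 / 11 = -18.91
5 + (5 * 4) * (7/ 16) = 55/ 4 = 13.75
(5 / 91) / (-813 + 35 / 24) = -120 / 1772407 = -0.00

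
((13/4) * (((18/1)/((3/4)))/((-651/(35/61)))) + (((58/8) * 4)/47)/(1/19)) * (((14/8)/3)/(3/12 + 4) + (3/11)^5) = 8372967250/5177306497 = 1.62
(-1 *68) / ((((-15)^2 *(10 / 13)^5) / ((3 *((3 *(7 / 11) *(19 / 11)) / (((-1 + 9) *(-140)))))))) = 0.01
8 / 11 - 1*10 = -9.27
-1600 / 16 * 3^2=-900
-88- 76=-164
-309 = -309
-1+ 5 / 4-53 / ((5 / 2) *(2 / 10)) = -105.75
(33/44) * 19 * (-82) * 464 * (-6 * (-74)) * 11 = -2648026656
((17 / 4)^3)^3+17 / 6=355765857715 / 786432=452379.68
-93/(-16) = 93/16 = 5.81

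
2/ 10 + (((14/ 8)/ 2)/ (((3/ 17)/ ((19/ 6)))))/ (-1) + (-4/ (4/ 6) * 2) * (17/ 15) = -20953/ 720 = -29.10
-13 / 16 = -0.81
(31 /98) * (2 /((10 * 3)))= 31 /1470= 0.02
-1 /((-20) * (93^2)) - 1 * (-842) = 145649161 /172980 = 842.00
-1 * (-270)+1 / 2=541 / 2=270.50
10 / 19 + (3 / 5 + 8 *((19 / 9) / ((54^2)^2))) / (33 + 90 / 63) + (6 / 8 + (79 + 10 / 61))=80.46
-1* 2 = -2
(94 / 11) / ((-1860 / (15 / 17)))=-47 / 11594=-0.00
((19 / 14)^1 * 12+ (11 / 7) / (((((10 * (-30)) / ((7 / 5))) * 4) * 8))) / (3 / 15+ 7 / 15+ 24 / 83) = 454169609 / 26656000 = 17.04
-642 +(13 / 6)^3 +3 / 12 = -136421 / 216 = -631.58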